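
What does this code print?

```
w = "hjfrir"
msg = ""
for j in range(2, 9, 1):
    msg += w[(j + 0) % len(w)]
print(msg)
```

frirhjf

j=2: add w[2]='f' → 'f'
j=3: add w[3]='r' → 'fr'
j=4: add w[4]='i' → 'fri'
j=5: add w[5]='r' → 'frir'
j=6: add w[0]='h' → 'frirh'
j=7: add w[1]='j' → 'frirhj'
j=8: add w[2]='f' → 'frirhjf'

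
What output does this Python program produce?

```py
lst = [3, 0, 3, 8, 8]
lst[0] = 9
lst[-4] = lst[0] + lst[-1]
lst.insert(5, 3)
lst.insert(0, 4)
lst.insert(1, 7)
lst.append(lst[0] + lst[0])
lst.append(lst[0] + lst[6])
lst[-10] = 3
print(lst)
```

lst[0] = 9 → [9, 0, 3, 8, 8]
lst[-4] = lst[0]+lst[-1] = 9+8 = 17 → [9, 17, 3, 8, 8]
insert 3 at 5 → [9, 17, 3, 8, 8, 3]
insert 4 at 0 → [4, 9, 17, 3, 8, 8, 3]
insert 7 at 1 → [4, 7, 9, 17, 3, 8, 8, 3]
append lst[0]+lst[0] = 4+4 = 8 → [4, 7, 9, 17, 3, 8, 8, 3, 8]
append lst[0]+lst[6] = 4+8 = 12 → [4, 7, 9, 17, 3, 8, 8, 3, 8, 12]
lst[-10] = 3 → [3, 7, 9, 17, 3, 8, 8, 3, 8, 12]

[3, 7, 9, 17, 3, 8, 8, 3, 8, 12]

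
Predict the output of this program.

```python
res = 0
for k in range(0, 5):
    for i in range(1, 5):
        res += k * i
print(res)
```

100

k=0,i=1: res = 0+0 = 0
k=0,i=2: res = 0+0 = 0
k=0,i=3: res = 0+0 = 0
k=0,i=4: res = 0+0 = 0
k=1,i=1: res = 0+1 = 1
k=1,i=2: res = 1+2 = 3
k=1,i=3: res = 3+3 = 6
k=1,i=4: res = 6+4 = 10
k=2,i=1: res = 10+2 = 12
k=2,i=2: res = 12+4 = 16
k=2,i=3: res = 16+6 = 22
k=2,i=4: res = 22+8 = 30
k=3,i=1: res = 30+3 = 33
k=3,i=2: res = 33+6 = 39
k=3,i=3: res = 39+9 = 48
k=3,i=4: res = 48+12 = 60
k=4,i=1: res = 60+4 = 64
k=4,i=2: res = 64+8 = 72
k=4,i=3: res = 72+12 = 84
k=4,i=4: res = 84+16 = 100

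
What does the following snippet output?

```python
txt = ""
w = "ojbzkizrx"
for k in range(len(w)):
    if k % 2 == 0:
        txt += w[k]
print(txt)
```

obkzx

k=0: add 'o' → 'o'
k=1: skip
k=2: add 'b' → 'ob'
k=3: skip
k=4: add 'k' → 'obk'
k=5: skip
k=6: add 'z' → 'obkz'
k=7: skip
k=8: add 'x' → 'obkzx'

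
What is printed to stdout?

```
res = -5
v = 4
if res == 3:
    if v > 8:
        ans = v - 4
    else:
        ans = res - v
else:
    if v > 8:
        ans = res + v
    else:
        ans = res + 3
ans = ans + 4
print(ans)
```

res=-5, v=4
res == 3 is False; v > 8 is False
→ ans = res + 3 = -2
ans = (-2)+4 = 2

2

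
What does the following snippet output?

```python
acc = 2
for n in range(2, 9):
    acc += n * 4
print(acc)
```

142

n=2: acc = 2+2*4 = 10
n=3: acc = 10+3*4 = 22
n=4: acc = 22+4*4 = 38
n=5: acc = 38+5*4 = 58
n=6: acc = 58+6*4 = 82
n=7: acc = 82+7*4 = 110
n=8: acc = 110+8*4 = 142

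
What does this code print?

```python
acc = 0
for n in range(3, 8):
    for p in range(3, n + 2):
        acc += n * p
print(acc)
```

540

n=3,p=3: acc = 0+9 = 9
n=3,p=4: acc = 9+12 = 21
n=4,p=3: acc = 21+12 = 33
n=4,p=4: acc = 33+16 = 49
n=4,p=5: acc = 49+20 = 69
n=5,p=3: acc = 69+15 = 84
n=5,p=4: acc = 84+20 = 104
n=5,p=5: acc = 104+25 = 129
n=5,p=6: acc = 129+30 = 159
n=6,p=3: acc = 159+18 = 177
n=6,p=4: acc = 177+24 = 201
n=6,p=5: acc = 201+30 = 231
n=6,p=6: acc = 231+36 = 267
n=6,p=7: acc = 267+42 = 309
n=7,p=3: acc = 309+21 = 330
n=7,p=4: acc = 330+28 = 358
n=7,p=5: acc = 358+35 = 393
n=7,p=6: acc = 393+42 = 435
n=7,p=7: acc = 435+49 = 484
n=7,p=8: acc = 484+56 = 540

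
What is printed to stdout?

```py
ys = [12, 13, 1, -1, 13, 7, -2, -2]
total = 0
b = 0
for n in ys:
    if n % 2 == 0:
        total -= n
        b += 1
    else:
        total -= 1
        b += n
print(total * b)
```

-468

n=12: even, total = 0-12 = -12; b=1
n=13: not even, total = (-12)-1 = -13; b=14
n=1: not even, total = (-13)-1 = -14; b=15
n=-1: not even, total = (-14)-1 = -15; b=14
n=13: not even, total = (-15)-1 = -16; b=27
n=7: not even, total = (-16)-1 = -17; b=34
n=-2: even, total = (-17)-(-2) = -15; b=35
n=-2: even, total = (-15)-(-2) = -13; b=36
total*b = (-13)*36 = -468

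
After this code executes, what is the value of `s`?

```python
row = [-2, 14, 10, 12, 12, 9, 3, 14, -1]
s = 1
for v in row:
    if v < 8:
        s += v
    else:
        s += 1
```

7

v=-2: <8, s = 1+(-2) = -1
v=14: not <8, s = (-1)+1 = 0
v=10: not <8, s = 0+1 = 1
v=12: not <8, s = 1+1 = 2
v=12: not <8, s = 2+1 = 3
v=9: not <8, s = 3+1 = 4
v=3: <8, s = 4+3 = 7
v=14: not <8, s = 7+1 = 8
v=-1: <8, s = 8+(-1) = 7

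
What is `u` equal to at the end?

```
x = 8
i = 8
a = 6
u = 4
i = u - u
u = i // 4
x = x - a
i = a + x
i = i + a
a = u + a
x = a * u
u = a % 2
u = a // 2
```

3

i = 4-4 = 0
u = 0//4 = 0
x = 8-6 = 2
i = 6+2 = 8
i = 8+6 = 14
a = 0+6 = 6
x = 6*0 = 0
u = 6%2 = 0
u = 6//2 = 3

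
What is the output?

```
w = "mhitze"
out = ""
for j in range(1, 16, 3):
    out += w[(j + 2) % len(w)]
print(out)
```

j=1: add w[3]='t' → 't'
j=4: add w[0]='m' → 'tm'
j=7: add w[3]='t' → 'tmt'
j=10: add w[0]='m' → 'tmtm'
j=13: add w[3]='t' → 'tmtmt'

tmtmt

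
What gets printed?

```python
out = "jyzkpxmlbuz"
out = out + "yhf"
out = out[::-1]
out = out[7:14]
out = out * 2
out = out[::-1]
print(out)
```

+ 'yhf' → 'jyzkpxmlbuzyhf'
reverse → 'fhyzublmxpkzyj'
slice [7:14] → 'mxpkzyj'
repeat ×2 → 'mxpkzyjmxpkzyj'
reverse → 'jyzkpxmjyzkpxm'

jyzkpxmjyzkpxm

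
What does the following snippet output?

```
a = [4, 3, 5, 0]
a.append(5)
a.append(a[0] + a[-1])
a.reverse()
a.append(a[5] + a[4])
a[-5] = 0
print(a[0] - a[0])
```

append 5 → [4, 3, 5, 0, 5]
append a[0]+a[-1] = 4+5 = 9 → [4, 3, 5, 0, 5, 9]
reverse → [9, 5, 0, 5, 3, 4]
append a[5]+a[4] = 4+3 = 7 → [9, 5, 0, 5, 3, 4, 7]
a[-5] = 0 → [9, 5, 0, 5, 3, 4, 7]
a[0]-a[0] = 9-9 = 0

0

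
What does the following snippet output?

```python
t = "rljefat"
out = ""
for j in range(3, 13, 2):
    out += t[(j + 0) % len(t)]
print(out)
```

earjf

j=3: add t[3]='e' → 'e'
j=5: add t[5]='a' → 'ea'
j=7: add t[0]='r' → 'ear'
j=9: add t[2]='j' → 'earj'
j=11: add t[4]='f' → 'earjf'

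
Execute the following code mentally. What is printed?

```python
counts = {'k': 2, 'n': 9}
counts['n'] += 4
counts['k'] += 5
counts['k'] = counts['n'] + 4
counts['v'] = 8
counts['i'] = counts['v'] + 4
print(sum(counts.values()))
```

50

counts['n'] = 9+4 = 13 → {'k': 2, 'n': 13}
counts['k'] = 2+5 = 7 → {'k': 7, 'n': 13}
counts['k'] = counts['n']+4 = 17 → {'k': 17, 'n': 13}
counts['v'] = 8 → {'k': 17, 'n': 13, 'v': 8}
counts['i'] = counts['v']+4 = 12 → {'k': 17, 'n': 13, 'v': 8, 'i': 12}
sum of values = 50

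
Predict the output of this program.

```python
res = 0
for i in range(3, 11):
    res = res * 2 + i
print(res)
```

i=3: res = 0*2+3 = 3
i=4: res = 3*2+4 = 10
i=5: res = 10*2+5 = 25
i=6: res = 25*2+6 = 56
i=7: res = 56*2+7 = 119
i=8: res = 119*2+8 = 246
i=9: res = 246*2+9 = 501
i=10: res = 501*2+10 = 1012

1012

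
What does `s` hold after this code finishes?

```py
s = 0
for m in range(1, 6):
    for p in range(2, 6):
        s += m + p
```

m=1,p=2: s = 0+3 = 3
m=1,p=3: s = 3+4 = 7
m=1,p=4: s = 7+5 = 12
m=1,p=5: s = 12+6 = 18
m=2,p=2: s = 18+4 = 22
m=2,p=3: s = 22+5 = 27
m=2,p=4: s = 27+6 = 33
m=2,p=5: s = 33+7 = 40
m=3,p=2: s = 40+5 = 45
m=3,p=3: s = 45+6 = 51
m=3,p=4: s = 51+7 = 58
m=3,p=5: s = 58+8 = 66
m=4,p=2: s = 66+6 = 72
m=4,p=3: s = 72+7 = 79
m=4,p=4: s = 79+8 = 87
m=4,p=5: s = 87+9 = 96
m=5,p=2: s = 96+7 = 103
m=5,p=3: s = 103+8 = 111
m=5,p=4: s = 111+9 = 120
m=5,p=5: s = 120+10 = 130

130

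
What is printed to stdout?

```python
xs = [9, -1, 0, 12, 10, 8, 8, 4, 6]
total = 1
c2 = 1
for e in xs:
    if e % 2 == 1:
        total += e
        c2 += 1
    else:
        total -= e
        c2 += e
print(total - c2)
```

e=9: odd, total = 1+9 = 10; c2=2
e=-1: odd, total = 10+(-1) = 9; c2=3
e=0: not odd, total = 9-0 = 9; c2=3
e=12: not odd, total = 9-12 = -3; c2=15
e=10: not odd, total = (-3)-10 = -13; c2=25
e=8: not odd, total = (-13)-8 = -21; c2=33
e=8: not odd, total = (-21)-8 = -29; c2=41
e=4: not odd, total = (-29)-4 = -33; c2=45
e=6: not odd, total = (-33)-6 = -39; c2=51
total-c2 = (-39)-51 = -90

-90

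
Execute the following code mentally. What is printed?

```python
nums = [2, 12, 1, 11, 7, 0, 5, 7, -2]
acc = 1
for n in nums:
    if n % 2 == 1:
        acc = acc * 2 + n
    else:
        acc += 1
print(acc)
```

n=2: not odd, acc = 1+1 = 2
n=12: not odd, acc = 2+1 = 3
n=1: odd, acc = 3*2+1 = 7
n=11: odd, acc = 7*2+11 = 25
n=7: odd, acc = 25*2+7 = 57
n=0: not odd, acc = 57+1 = 58
n=5: odd, acc = 58*2+5 = 121
n=7: odd, acc = 121*2+7 = 249
n=-2: not odd, acc = 249+1 = 250

250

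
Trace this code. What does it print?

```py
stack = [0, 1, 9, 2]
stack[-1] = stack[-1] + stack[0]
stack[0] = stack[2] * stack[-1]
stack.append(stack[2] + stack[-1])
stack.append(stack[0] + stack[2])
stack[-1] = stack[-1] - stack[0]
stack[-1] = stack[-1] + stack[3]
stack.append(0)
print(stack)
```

stack[-1] = stack[-1]+stack[0] = 2+0 = 2 → [0, 1, 9, 2]
stack[0] = stack[2]*stack[-1] = 9*2 = 18 → [18, 1, 9, 2]
append stack[2]+stack[-1] = 9+2 = 11 → [18, 1, 9, 2, 11]
append stack[0]+stack[2] = 18+9 = 27 → [18, 1, 9, 2, 11, 27]
stack[-1] = stack[-1]-stack[0] = 27-18 = 9 → [18, 1, 9, 2, 11, 9]
stack[-1] = stack[-1]+stack[3] = 9+2 = 11 → [18, 1, 9, 2, 11, 11]
append 0 → [18, 1, 9, 2, 11, 11, 0]

[18, 1, 9, 2, 11, 11, 0]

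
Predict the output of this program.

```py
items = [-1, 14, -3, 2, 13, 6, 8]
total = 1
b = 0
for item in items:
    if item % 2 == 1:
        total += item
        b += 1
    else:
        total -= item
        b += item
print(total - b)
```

-53

item=-1: odd, total = 1+(-1) = 0; b=1
item=14: not odd, total = 0-14 = -14; b=15
item=-3: odd, total = (-14)+(-3) = -17; b=16
item=2: not odd, total = (-17)-2 = -19; b=18
item=13: odd, total = (-19)+13 = -6; b=19
item=6: not odd, total = (-6)-6 = -12; b=25
item=8: not odd, total = (-12)-8 = -20; b=33
total-b = (-20)-33 = -53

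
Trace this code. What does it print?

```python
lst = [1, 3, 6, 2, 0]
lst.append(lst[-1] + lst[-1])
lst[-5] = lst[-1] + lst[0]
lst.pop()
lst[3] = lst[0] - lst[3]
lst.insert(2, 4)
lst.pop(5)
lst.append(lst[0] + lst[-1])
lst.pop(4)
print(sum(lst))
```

12

append lst[-1]+lst[-1] = 0+0 = 0 → [1, 3, 6, 2, 0, 0]
lst[-5] = lst[-1]+lst[0] = 0+1 = 1 → [1, 1, 6, 2, 0, 0]
pop() removes 0 → [1, 1, 6, 2, 0]
lst[3] = lst[0]-lst[3] = 1-2 = -1 → [1, 1, 6, -1, 0]
insert 4 at 2 → [1, 1, 4, 6, -1, 0]
pop(5) removes 0 → [1, 1, 4, 6, -1]
append lst[0]+lst[-1] = 1+(-1) = 0 → [1, 1, 4, 6, -1, 0]
pop(4) removes -1 → [1, 1, 4, 6, 0]
sum = 12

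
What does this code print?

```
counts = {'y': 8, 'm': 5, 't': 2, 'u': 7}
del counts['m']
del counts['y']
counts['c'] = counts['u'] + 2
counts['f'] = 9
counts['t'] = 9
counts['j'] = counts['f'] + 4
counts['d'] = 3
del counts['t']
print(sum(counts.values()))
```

41

del 'm' → {'y': 8, 't': 2, 'u': 7}
del 'y' → {'t': 2, 'u': 7}
counts['c'] = counts['u']+2 = 9 → {'t': 2, 'u': 7, 'c': 9}
counts['f'] = 9 → {'t': 2, 'u': 7, 'c': 9, 'f': 9}
counts['t'] = 9 → {'t': 9, 'u': 7, 'c': 9, 'f': 9}
counts['j'] = counts['f']+4 = 13 → {'t': 9, 'u': 7, 'c': 9, 'f': 9, 'j': 13}
counts['d'] = 3 → {'t': 9, 'u': 7, 'c': 9, 'f': 9, 'j': 13, 'd': 3}
del 't' → {'u': 7, 'c': 9, 'f': 9, 'j': 13, 'd': 3}
sum of values = 41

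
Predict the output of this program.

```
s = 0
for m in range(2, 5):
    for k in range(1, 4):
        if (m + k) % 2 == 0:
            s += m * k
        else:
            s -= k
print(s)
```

14

m=2,k=1: odd sum, s = 0-1 = -1
m=2,k=2: even sum, s = (-1)+4 = 3
m=2,k=3: odd sum, s = 3-3 = 0
m=3,k=1: even sum, s = 0+3 = 3
m=3,k=2: odd sum, s = 3-2 = 1
m=3,k=3: even sum, s = 1+9 = 10
m=4,k=1: odd sum, s = 10-1 = 9
m=4,k=2: even sum, s = 9+8 = 17
m=4,k=3: odd sum, s = 17-3 = 14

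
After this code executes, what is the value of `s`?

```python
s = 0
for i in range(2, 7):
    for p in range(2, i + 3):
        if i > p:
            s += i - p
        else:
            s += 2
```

50

i=2,p=2: not 2>2, s = 0+2 = 2
i=2,p=3: not 2>3, s = 2+2 = 4
i=2,p=4: not 2>4, s = 4+2 = 6
i=3,p=2: 3>2, s = 6+1 = 7
i=3,p=3: not 3>3, s = 7+2 = 9
i=3,p=4: not 3>4, s = 9+2 = 11
i=3,p=5: not 3>5, s = 11+2 = 13
i=4,p=2: 4>2, s = 13+2 = 15
i=4,p=3: 4>3, s = 15+1 = 16
i=4,p=4: not 4>4, s = 16+2 = 18
i=4,p=5: not 4>5, s = 18+2 = 20
i=4,p=6: not 4>6, s = 20+2 = 22
i=5,p=2: 5>2, s = 22+3 = 25
i=5,p=3: 5>3, s = 25+2 = 27
i=5,p=4: 5>4, s = 27+1 = 28
i=5,p=5: not 5>5, s = 28+2 = 30
i=5,p=6: not 5>6, s = 30+2 = 32
i=5,p=7: not 5>7, s = 32+2 = 34
i=6,p=2: 6>2, s = 34+4 = 38
i=6,p=3: 6>3, s = 38+3 = 41
i=6,p=4: 6>4, s = 41+2 = 43
i=6,p=5: 6>5, s = 43+1 = 44
i=6,p=6: not 6>6, s = 44+2 = 46
i=6,p=7: not 6>7, s = 46+2 = 48
i=6,p=8: not 6>8, s = 48+2 = 50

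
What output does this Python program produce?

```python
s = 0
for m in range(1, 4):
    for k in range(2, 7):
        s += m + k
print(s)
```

90

m=1,k=2: s = 0+3 = 3
m=1,k=3: s = 3+4 = 7
m=1,k=4: s = 7+5 = 12
m=1,k=5: s = 12+6 = 18
m=1,k=6: s = 18+7 = 25
m=2,k=2: s = 25+4 = 29
m=2,k=3: s = 29+5 = 34
m=2,k=4: s = 34+6 = 40
m=2,k=5: s = 40+7 = 47
m=2,k=6: s = 47+8 = 55
m=3,k=2: s = 55+5 = 60
m=3,k=3: s = 60+6 = 66
m=3,k=4: s = 66+7 = 73
m=3,k=5: s = 73+8 = 81
m=3,k=6: s = 81+9 = 90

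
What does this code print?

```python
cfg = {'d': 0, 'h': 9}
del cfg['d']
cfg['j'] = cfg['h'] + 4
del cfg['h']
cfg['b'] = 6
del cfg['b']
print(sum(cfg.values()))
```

del 'd' → {'h': 9}
cfg['j'] = cfg['h']+4 = 13 → {'h': 9, 'j': 13}
del 'h' → {'j': 13}
cfg['b'] = 6 → {'j': 13, 'b': 6}
del 'b' → {'j': 13}
sum of values = 13

13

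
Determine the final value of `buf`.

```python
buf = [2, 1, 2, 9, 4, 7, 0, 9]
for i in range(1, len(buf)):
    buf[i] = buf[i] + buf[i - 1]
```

[2, 3, 5, 14, 18, 25, 25, 34]

i=1: buf[1] = 1+2 = 3 → [2, 3, 2, 9, 4, 7, 0, 9]
i=2: buf[2] = 2+3 = 5 → [2, 3, 5, 9, 4, 7, 0, 9]
i=3: buf[3] = 9+5 = 14 → [2, 3, 5, 14, 4, 7, 0, 9]
i=4: buf[4] = 4+14 = 18 → [2, 3, 5, 14, 18, 7, 0, 9]
i=5: buf[5] = 7+18 = 25 → [2, 3, 5, 14, 18, 25, 0, 9]
i=6: buf[6] = 0+25 = 25 → [2, 3, 5, 14, 18, 25, 25, 9]
i=7: buf[7] = 9+25 = 34 → [2, 3, 5, 14, 18, 25, 25, 34]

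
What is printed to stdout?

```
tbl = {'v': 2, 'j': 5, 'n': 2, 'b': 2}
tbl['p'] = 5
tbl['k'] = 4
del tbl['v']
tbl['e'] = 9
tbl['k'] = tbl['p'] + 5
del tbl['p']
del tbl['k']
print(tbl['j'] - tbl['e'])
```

-4

tbl['p'] = 5 → {'v': 2, 'j': 5, 'n': 2, 'b': 2, 'p': 5}
tbl['k'] = 4 → {'v': 2, 'j': 5, 'n': 2, 'b': 2, 'p': 5, 'k': 4}
del 'v' → {'j': 5, 'n': 2, 'b': 2, 'p': 5, 'k': 4}
tbl['e'] = 9 → {'j': 5, 'n': 2, 'b': 2, 'p': 5, 'k': 4, 'e': 9}
tbl['k'] = tbl['p']+5 = 10 → {'j': 5, 'n': 2, 'b': 2, 'p': 5, 'k': 10, 'e': 9}
del 'p' → {'j': 5, 'n': 2, 'b': 2, 'k': 10, 'e': 9}
del 'k' → {'j': 5, 'n': 2, 'b': 2, 'e': 9}
tbl['j']-tbl['e'] = 5-9 = -4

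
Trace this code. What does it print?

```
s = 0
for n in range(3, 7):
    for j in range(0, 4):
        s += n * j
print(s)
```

108

n=3,j=0: s = 0+0 = 0
n=3,j=1: s = 0+3 = 3
n=3,j=2: s = 3+6 = 9
n=3,j=3: s = 9+9 = 18
n=4,j=0: s = 18+0 = 18
n=4,j=1: s = 18+4 = 22
n=4,j=2: s = 22+8 = 30
n=4,j=3: s = 30+12 = 42
n=5,j=0: s = 42+0 = 42
n=5,j=1: s = 42+5 = 47
n=5,j=2: s = 47+10 = 57
n=5,j=3: s = 57+15 = 72
n=6,j=0: s = 72+0 = 72
n=6,j=1: s = 72+6 = 78
n=6,j=2: s = 78+12 = 90
n=6,j=3: s = 90+18 = 108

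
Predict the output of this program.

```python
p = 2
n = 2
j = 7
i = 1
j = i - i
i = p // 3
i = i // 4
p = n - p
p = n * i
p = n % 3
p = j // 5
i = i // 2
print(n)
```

2

j = 1-1 = 0
i = 2//3 = 0
i = 0//4 = 0
p = 2-2 = 0
p = 2*0 = 0
p = 2%3 = 2
p = 0//5 = 0
i = 0//2 = 0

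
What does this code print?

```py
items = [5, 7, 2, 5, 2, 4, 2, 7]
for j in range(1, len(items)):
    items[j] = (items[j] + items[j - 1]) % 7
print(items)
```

j=1: items[1] = (7+5)%7 = 5 → [5, 5, 2, 5, 2, 4, 2, 7]
j=2: items[2] = (2+5)%7 = 0 → [5, 5, 0, 5, 2, 4, 2, 7]
j=3: items[3] = (5+0)%7 = 5 → [5, 5, 0, 5, 2, 4, 2, 7]
j=4: items[4] = (2+5)%7 = 0 → [5, 5, 0, 5, 0, 4, 2, 7]
j=5: items[5] = (4+0)%7 = 4 → [5, 5, 0, 5, 0, 4, 2, 7]
j=6: items[6] = (2+4)%7 = 6 → [5, 5, 0, 5, 0, 4, 6, 7]
j=7: items[7] = (7+6)%7 = 6 → [5, 5, 0, 5, 0, 4, 6, 6]

[5, 5, 0, 5, 0, 4, 6, 6]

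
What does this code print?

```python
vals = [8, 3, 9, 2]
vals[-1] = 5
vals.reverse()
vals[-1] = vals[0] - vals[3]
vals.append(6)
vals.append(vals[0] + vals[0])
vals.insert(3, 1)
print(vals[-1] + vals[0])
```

15

vals[-1] = 5 → [8, 3, 9, 5]
reverse → [5, 9, 3, 8]
vals[-1] = vals[0]-vals[3] = 5-8 = -3 → [5, 9, 3, -3]
append 6 → [5, 9, 3, -3, 6]
append vals[0]+vals[0] = 5+5 = 10 → [5, 9, 3, -3, 6, 10]
insert 1 at 3 → [5, 9, 3, 1, -3, 6, 10]
vals[-1]+vals[0] = 10+5 = 15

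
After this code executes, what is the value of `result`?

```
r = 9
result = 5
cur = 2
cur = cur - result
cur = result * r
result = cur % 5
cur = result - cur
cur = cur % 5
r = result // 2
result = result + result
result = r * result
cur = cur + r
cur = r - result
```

0

cur = 2-5 = -3
cur = 5*9 = 45
result = 45%5 = 0
cur = 0-45 = -45
cur = (-45)%5 = 0
r = 0//2 = 0
result = 0+0 = 0
result = 0*0 = 0
cur = 0+0 = 0
cur = 0-0 = 0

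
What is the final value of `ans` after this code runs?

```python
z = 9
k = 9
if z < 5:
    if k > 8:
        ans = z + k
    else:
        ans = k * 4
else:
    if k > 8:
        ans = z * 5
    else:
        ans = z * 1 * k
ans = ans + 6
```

51

z=9, k=9
z < 5 is False; k > 8 is True
→ ans = z * 5 = 45
ans = 45+6 = 51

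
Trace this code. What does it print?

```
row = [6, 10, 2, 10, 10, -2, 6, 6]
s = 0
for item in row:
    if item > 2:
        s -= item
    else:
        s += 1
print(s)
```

-46

item=6: >2, s = 0-6 = -6
item=10: >2, s = (-6)-10 = -16
item=2: not >2, s = (-16)+1 = -15
item=10: >2, s = (-15)-10 = -25
item=10: >2, s = (-25)-10 = -35
item=-2: not >2, s = (-35)+1 = -34
item=6: >2, s = (-34)-6 = -40
item=6: >2, s = (-40)-6 = -46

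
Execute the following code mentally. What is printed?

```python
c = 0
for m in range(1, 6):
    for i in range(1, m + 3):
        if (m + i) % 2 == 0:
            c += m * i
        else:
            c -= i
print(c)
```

m=1,i=1: even sum, c = 0+1 = 1
m=1,i=2: odd sum, c = 1-2 = -1
m=1,i=3: even sum, c = (-1)+3 = 2
m=2,i=1: odd sum, c = 2-1 = 1
m=2,i=2: even sum, c = 1+4 = 5
m=2,i=3: odd sum, c = 5-3 = 2
m=2,i=4: even sum, c = 2+8 = 10
m=3,i=1: even sum, c = 10+3 = 13
m=3,i=2: odd sum, c = 13-2 = 11
m=3,i=3: even sum, c = 11+9 = 20
m=3,i=4: odd sum, c = 20-4 = 16
m=3,i=5: even sum, c = 16+15 = 31
m=4,i=1: odd sum, c = 31-1 = 30
m=4,i=2: even sum, c = 30+8 = 38
m=4,i=3: odd sum, c = 38-3 = 35
m=4,i=4: even sum, c = 35+16 = 51
m=4,i=5: odd sum, c = 51-5 = 46
m=4,i=6: even sum, c = 46+24 = 70
m=5,i=1: even sum, c = 70+5 = 75
m=5,i=2: odd sum, c = 75-2 = 73
m=5,i=3: even sum, c = 73+15 = 88
m=5,i=4: odd sum, c = 88-4 = 84
m=5,i=5: even sum, c = 84+25 = 109
m=5,i=6: odd sum, c = 109-6 = 103
m=5,i=7: even sum, c = 103+35 = 138

138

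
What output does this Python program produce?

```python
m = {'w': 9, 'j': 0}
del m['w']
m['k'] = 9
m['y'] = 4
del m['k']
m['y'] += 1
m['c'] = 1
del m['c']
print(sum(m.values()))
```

5

del 'w' → {'j': 0}
m['k'] = 9 → {'j': 0, 'k': 9}
m['y'] = 4 → {'j': 0, 'k': 9, 'y': 4}
del 'k' → {'j': 0, 'y': 4}
m['y'] = 4+1 = 5 → {'j': 0, 'y': 5}
m['c'] = 1 → {'j': 0, 'y': 5, 'c': 1}
del 'c' → {'j': 0, 'y': 5}
sum of values = 5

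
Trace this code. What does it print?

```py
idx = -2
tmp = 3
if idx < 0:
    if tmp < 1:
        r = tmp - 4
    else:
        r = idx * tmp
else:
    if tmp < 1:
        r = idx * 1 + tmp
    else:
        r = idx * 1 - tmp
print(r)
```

-6

idx=-2, tmp=3
idx < 0 is True; tmp < 1 is False
→ r = idx * tmp = -6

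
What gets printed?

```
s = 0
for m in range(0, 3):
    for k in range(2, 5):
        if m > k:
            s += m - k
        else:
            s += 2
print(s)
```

m=0,k=2: not 0>2, s = 0+2 = 2
m=0,k=3: not 0>3, s = 2+2 = 4
m=0,k=4: not 0>4, s = 4+2 = 6
m=1,k=2: not 1>2, s = 6+2 = 8
m=1,k=3: not 1>3, s = 8+2 = 10
m=1,k=4: not 1>4, s = 10+2 = 12
m=2,k=2: not 2>2, s = 12+2 = 14
m=2,k=3: not 2>3, s = 14+2 = 16
m=2,k=4: not 2>4, s = 16+2 = 18

18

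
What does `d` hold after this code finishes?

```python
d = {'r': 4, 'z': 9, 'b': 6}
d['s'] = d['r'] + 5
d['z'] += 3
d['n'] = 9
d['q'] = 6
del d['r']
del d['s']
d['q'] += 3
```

{'z': 12, 'b': 6, 'n': 9, 'q': 9}

d['s'] = d['r']+5 = 9 → {'r': 4, 'z': 9, 'b': 6, 's': 9}
d['z'] = 9+3 = 12 → {'r': 4, 'z': 12, 'b': 6, 's': 9}
d['n'] = 9 → {'r': 4, 'z': 12, 'b': 6, 's': 9, 'n': 9}
d['q'] = 6 → {'r': 4, 'z': 12, 'b': 6, 's': 9, 'n': 9, 'q': 6}
del 'r' → {'z': 12, 'b': 6, 's': 9, 'n': 9, 'q': 6}
del 's' → {'z': 12, 'b': 6, 'n': 9, 'q': 6}
d['q'] = 6+3 = 9 → {'z': 12, 'b': 6, 'n': 9, 'q': 9}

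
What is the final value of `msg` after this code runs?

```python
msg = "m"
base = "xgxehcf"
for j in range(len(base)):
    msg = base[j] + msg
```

j=0: prepend 'x' → 'xm'
j=1: prepend 'g' → 'gxm'
j=2: prepend 'x' → 'xgxm'
j=3: prepend 'e' → 'exgxm'
j=4: prepend 'h' → 'hexgxm'
j=5: prepend 'c' → 'chexgxm'
j=6: prepend 'f' → 'fchexgxm'

'fchexgxm'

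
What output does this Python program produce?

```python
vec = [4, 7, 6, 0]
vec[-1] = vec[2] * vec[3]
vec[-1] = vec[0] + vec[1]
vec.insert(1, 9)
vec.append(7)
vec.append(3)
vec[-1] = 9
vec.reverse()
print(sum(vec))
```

53

vec[-1] = vec[2]*vec[3] = 6*0 = 0 → [4, 7, 6, 0]
vec[-1] = vec[0]+vec[1] = 4+7 = 11 → [4, 7, 6, 11]
insert 9 at 1 → [4, 9, 7, 6, 11]
append 7 → [4, 9, 7, 6, 11, 7]
append 3 → [4, 9, 7, 6, 11, 7, 3]
vec[-1] = 9 → [4, 9, 7, 6, 11, 7, 9]
reverse → [9, 7, 11, 6, 7, 9, 4]
sum = 53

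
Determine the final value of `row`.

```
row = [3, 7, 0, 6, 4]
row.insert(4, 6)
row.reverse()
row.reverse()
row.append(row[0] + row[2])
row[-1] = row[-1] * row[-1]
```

insert 6 at 4 → [3, 7, 0, 6, 6, 4]
reverse → [4, 6, 6, 0, 7, 3]
reverse → [3, 7, 0, 6, 6, 4]
append row[0]+row[2] = 3+0 = 3 → [3, 7, 0, 6, 6, 4, 3]
row[-1] = row[-1]*row[-1] = 3*3 = 9 → [3, 7, 0, 6, 6, 4, 9]

[3, 7, 0, 6, 6, 4, 9]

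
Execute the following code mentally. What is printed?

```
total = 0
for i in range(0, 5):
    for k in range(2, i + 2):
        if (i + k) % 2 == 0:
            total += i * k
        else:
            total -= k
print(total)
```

i=1,k=2: odd sum, total = 0-2 = -2
i=2,k=2: even sum, total = (-2)+4 = 2
i=2,k=3: odd sum, total = 2-3 = -1
i=3,k=2: odd sum, total = (-1)-2 = -3
i=3,k=3: even sum, total = (-3)+9 = 6
i=3,k=4: odd sum, total = 6-4 = 2
i=4,k=2: even sum, total = 2+8 = 10
i=4,k=3: odd sum, total = 10-3 = 7
i=4,k=4: even sum, total = 7+16 = 23
i=4,k=5: odd sum, total = 23-5 = 18

18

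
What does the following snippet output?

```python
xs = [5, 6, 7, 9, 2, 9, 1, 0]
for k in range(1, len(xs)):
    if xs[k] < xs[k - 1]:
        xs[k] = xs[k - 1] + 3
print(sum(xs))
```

93

k=1: 6>=5, unchanged → [5, 6, 7, 9, 2, 9, 1, 0]
k=2: 7>=6, unchanged → [5, 6, 7, 9, 2, 9, 1, 0]
k=3: 9>=7, unchanged → [5, 6, 7, 9, 2, 9, 1, 0]
k=4: 2<9, xs[4] = 9+3 = 12 → [5, 6, 7, 9, 12, 9, 1, 0]
k=5: 9<12, xs[5] = 12+3 = 15 → [5, 6, 7, 9, 12, 15, 1, 0]
k=6: 1<15, xs[6] = 15+3 = 18 → [5, 6, 7, 9, 12, 15, 18, 0]
k=7: 0<18, xs[7] = 18+3 = 21 → [5, 6, 7, 9, 12, 15, 18, 21]
sum = 93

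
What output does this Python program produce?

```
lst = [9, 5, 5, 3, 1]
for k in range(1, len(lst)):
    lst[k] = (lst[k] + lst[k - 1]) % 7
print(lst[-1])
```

2

k=1: lst[1] = (5+9)%7 = 0 → [9, 0, 5, 3, 1]
k=2: lst[2] = (5+0)%7 = 5 → [9, 0, 5, 3, 1]
k=3: lst[3] = (3+5)%7 = 1 → [9, 0, 5, 1, 1]
k=4: lst[4] = (1+1)%7 = 2 → [9, 0, 5, 1, 2]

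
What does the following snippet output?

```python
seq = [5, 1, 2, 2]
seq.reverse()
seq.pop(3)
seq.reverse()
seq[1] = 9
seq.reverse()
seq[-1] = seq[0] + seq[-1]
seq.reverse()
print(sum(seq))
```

reverse → [2, 2, 1, 5]
pop(3) removes 5 → [2, 2, 1]
reverse → [1, 2, 2]
seq[1] = 9 → [1, 9, 2]
reverse → [2, 9, 1]
seq[-1] = seq[0]+seq[-1] = 2+1 = 3 → [2, 9, 3]
reverse → [3, 9, 2]
sum = 14

14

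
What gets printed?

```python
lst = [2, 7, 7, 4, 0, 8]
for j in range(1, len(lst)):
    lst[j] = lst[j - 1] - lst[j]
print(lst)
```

j=1: lst[1] = 2-7 = -5 → [2, -5, 7, 4, 0, 8]
j=2: lst[2] = (-5)-7 = -12 → [2, -5, -12, 4, 0, 8]
j=3: lst[3] = (-12)-4 = -16 → [2, -5, -12, -16, 0, 8]
j=4: lst[4] = (-16)-0 = -16 → [2, -5, -12, -16, -16, 8]
j=5: lst[5] = (-16)-8 = -24 → [2, -5, -12, -16, -16, -24]

[2, -5, -12, -16, -16, -24]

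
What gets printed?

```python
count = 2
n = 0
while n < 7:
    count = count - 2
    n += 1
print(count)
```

n=0: count = 2-2 = 0
n=1: count = 0-2 = -2
n=2: count = (-2)-2 = -4
n=3: count = (-4)-2 = -6
n=4: count = (-6)-2 = -8
n=5: count = (-8)-2 = -10
n=6: count = (-10)-2 = -12

-12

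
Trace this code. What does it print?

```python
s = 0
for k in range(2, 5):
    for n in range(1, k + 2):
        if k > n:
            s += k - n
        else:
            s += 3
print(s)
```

28

k=2,n=1: 2>1, s = 0+1 = 1
k=2,n=2: not 2>2, s = 1+3 = 4
k=2,n=3: not 2>3, s = 4+3 = 7
k=3,n=1: 3>1, s = 7+2 = 9
k=3,n=2: 3>2, s = 9+1 = 10
k=3,n=3: not 3>3, s = 10+3 = 13
k=3,n=4: not 3>4, s = 13+3 = 16
k=4,n=1: 4>1, s = 16+3 = 19
k=4,n=2: 4>2, s = 19+2 = 21
k=4,n=3: 4>3, s = 21+1 = 22
k=4,n=4: not 4>4, s = 22+3 = 25
k=4,n=5: not 4>5, s = 25+3 = 28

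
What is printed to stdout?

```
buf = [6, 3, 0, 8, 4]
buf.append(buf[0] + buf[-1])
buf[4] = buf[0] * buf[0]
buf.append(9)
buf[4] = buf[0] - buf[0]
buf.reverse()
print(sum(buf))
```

36

append buf[0]+buf[-1] = 6+4 = 10 → [6, 3, 0, 8, 4, 10]
buf[4] = buf[0]*buf[0] = 6*6 = 36 → [6, 3, 0, 8, 36, 10]
append 9 → [6, 3, 0, 8, 36, 10, 9]
buf[4] = buf[0]-buf[0] = 6-6 = 0 → [6, 3, 0, 8, 0, 10, 9]
reverse → [9, 10, 0, 8, 0, 3, 6]
sum = 36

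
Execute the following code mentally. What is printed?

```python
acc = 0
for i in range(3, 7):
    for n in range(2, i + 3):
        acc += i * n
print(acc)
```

467

i=3,n=2: acc = 0+6 = 6
i=3,n=3: acc = 6+9 = 15
i=3,n=4: acc = 15+12 = 27
i=3,n=5: acc = 27+15 = 42
i=4,n=2: acc = 42+8 = 50
i=4,n=3: acc = 50+12 = 62
i=4,n=4: acc = 62+16 = 78
i=4,n=5: acc = 78+20 = 98
i=4,n=6: acc = 98+24 = 122
i=5,n=2: acc = 122+10 = 132
i=5,n=3: acc = 132+15 = 147
i=5,n=4: acc = 147+20 = 167
i=5,n=5: acc = 167+25 = 192
i=5,n=6: acc = 192+30 = 222
i=5,n=7: acc = 222+35 = 257
i=6,n=2: acc = 257+12 = 269
i=6,n=3: acc = 269+18 = 287
i=6,n=4: acc = 287+24 = 311
i=6,n=5: acc = 311+30 = 341
i=6,n=6: acc = 341+36 = 377
i=6,n=7: acc = 377+42 = 419
i=6,n=8: acc = 419+48 = 467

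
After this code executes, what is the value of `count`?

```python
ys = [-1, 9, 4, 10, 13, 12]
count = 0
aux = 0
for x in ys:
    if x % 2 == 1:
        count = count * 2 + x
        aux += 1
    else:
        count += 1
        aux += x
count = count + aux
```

x=-1: odd, count = 0*2+(-1) = -1; aux=1
x=9: odd, count = (-1)*2+9 = 7; aux=2
x=4: not odd, count = 7+1 = 8; aux=6
x=10: not odd, count = 8+1 = 9; aux=16
x=13: odd, count = 9*2+13 = 31; aux=17
x=12: not odd, count = 31+1 = 32; aux=29
count+aux = 32+29 = 61

61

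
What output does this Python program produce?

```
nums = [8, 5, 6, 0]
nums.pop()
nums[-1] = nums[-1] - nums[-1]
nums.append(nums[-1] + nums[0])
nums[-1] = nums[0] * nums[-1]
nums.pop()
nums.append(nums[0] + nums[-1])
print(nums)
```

pop() removes 0 → [8, 5, 6]
nums[-1] = nums[-1]-nums[-1] = 6-6 = 0 → [8, 5, 0]
append nums[-1]+nums[0] = 0+8 = 8 → [8, 5, 0, 8]
nums[-1] = nums[0]*nums[-1] = 8*8 = 64 → [8, 5, 0, 64]
pop() removes 64 → [8, 5, 0]
append nums[0]+nums[-1] = 8+0 = 8 → [8, 5, 0, 8]

[8, 5, 0, 8]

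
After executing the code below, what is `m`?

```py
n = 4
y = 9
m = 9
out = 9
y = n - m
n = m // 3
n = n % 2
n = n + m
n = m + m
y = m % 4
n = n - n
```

9

y = 4-9 = -5
n = 9//3 = 3
n = 3%2 = 1
n = 1+9 = 10
n = 9+9 = 18
y = 9%4 = 1
n = 18-18 = 0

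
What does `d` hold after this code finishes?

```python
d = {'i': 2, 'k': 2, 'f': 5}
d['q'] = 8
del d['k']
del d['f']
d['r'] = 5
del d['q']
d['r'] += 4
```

{'i': 2, 'r': 9}

d['q'] = 8 → {'i': 2, 'k': 2, 'f': 5, 'q': 8}
del 'k' → {'i': 2, 'f': 5, 'q': 8}
del 'f' → {'i': 2, 'q': 8}
d['r'] = 5 → {'i': 2, 'q': 8, 'r': 5}
del 'q' → {'i': 2, 'r': 5}
d['r'] = 5+4 = 9 → {'i': 2, 'r': 9}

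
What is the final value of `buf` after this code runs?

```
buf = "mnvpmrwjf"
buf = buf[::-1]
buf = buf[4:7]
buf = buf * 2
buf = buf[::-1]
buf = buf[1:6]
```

'pmvpm'

reverse → 'fjwrmpvnm'
slice [4:7] → 'mpv'
repeat ×2 → 'mpvmpv'
reverse → 'vpmvpm'
slice [1:6] → 'pmvpm'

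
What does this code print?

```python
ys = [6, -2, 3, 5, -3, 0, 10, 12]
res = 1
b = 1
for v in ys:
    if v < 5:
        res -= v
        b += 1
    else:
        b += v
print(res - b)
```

-35

v=6: not <5; b=7
v=-2: <5, res = 1-(-2) = 3; b=8
v=3: <5, res = 3-3 = 0; b=9
v=5: not <5; b=14
v=-3: <5, res = 0-(-3) = 3; b=15
v=0: <5, res = 3-0 = 3; b=16
v=10: not <5; b=26
v=12: not <5; b=38
res-b = 3-38 = -35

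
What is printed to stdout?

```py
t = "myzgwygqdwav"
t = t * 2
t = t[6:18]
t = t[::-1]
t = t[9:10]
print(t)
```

repeat ×2 → 'myzgwygqdwavmyzgwygqdwav'
slice [6:18] → 'gqdwavmyzgwy'
reverse → 'ywgzymvawdqg'
slice [9:10] → 'd'

d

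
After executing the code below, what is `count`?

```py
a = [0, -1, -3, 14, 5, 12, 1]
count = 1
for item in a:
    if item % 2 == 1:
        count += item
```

item=0: not odd
item=-1: odd, count = 1+(-1) = 0
item=-3: odd, count = 0+(-3) = -3
item=14: not odd
item=5: odd, count = (-3)+5 = 2
item=12: not odd
item=1: odd, count = 2+1 = 3

3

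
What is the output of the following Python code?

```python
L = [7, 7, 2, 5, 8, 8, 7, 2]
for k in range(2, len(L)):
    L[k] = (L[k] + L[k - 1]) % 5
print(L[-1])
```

k=2: L[2] = (2+7)%5 = 4 → [7, 7, 4, 5, 8, 8, 7, 2]
k=3: L[3] = (5+4)%5 = 4 → [7, 7, 4, 4, 8, 8, 7, 2]
k=4: L[4] = (8+4)%5 = 2 → [7, 7, 4, 4, 2, 8, 7, 2]
k=5: L[5] = (8+2)%5 = 0 → [7, 7, 4, 4, 2, 0, 7, 2]
k=6: L[6] = (7+0)%5 = 2 → [7, 7, 4, 4, 2, 0, 2, 2]
k=7: L[7] = (2+2)%5 = 4 → [7, 7, 4, 4, 2, 0, 2, 4]

4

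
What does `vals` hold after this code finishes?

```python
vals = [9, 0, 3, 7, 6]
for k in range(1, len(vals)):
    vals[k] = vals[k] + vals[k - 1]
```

k=1: vals[1] = 0+9 = 9 → [9, 9, 3, 7, 6]
k=2: vals[2] = 3+9 = 12 → [9, 9, 12, 7, 6]
k=3: vals[3] = 7+12 = 19 → [9, 9, 12, 19, 6]
k=4: vals[4] = 6+19 = 25 → [9, 9, 12, 19, 25]

[9, 9, 12, 19, 25]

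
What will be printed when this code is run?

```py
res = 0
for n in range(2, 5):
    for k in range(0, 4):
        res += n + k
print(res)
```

54

n=2,k=0: res = 0+2 = 2
n=2,k=1: res = 2+3 = 5
n=2,k=2: res = 5+4 = 9
n=2,k=3: res = 9+5 = 14
n=3,k=0: res = 14+3 = 17
n=3,k=1: res = 17+4 = 21
n=3,k=2: res = 21+5 = 26
n=3,k=3: res = 26+6 = 32
n=4,k=0: res = 32+4 = 36
n=4,k=1: res = 36+5 = 41
n=4,k=2: res = 41+6 = 47
n=4,k=3: res = 47+7 = 54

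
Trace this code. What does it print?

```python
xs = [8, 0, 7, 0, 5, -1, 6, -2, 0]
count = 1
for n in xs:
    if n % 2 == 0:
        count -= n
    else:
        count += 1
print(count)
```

n=8: even, count = 1-8 = -7
n=0: even, count = (-7)-0 = -7
n=7: not even, count = (-7)+1 = -6
n=0: even, count = (-6)-0 = -6
n=5: not even, count = (-6)+1 = -5
n=-1: not even, count = (-5)+1 = -4
n=6: even, count = (-4)-6 = -10
n=-2: even, count = (-10)-(-2) = -8
n=0: even, count = (-8)-0 = -8

-8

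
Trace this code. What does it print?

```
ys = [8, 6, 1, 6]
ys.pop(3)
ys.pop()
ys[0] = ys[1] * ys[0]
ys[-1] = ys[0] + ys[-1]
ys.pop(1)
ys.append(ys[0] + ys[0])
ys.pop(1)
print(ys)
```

[48]

pop(3) removes 6 → [8, 6, 1]
pop() removes 1 → [8, 6]
ys[0] = ys[1]*ys[0] = 6*8 = 48 → [48, 6]
ys[-1] = ys[0]+ys[-1] = 48+6 = 54 → [48, 54]
pop(1) removes 54 → [48]
append ys[0]+ys[0] = 48+48 = 96 → [48, 96]
pop(1) removes 96 → [48]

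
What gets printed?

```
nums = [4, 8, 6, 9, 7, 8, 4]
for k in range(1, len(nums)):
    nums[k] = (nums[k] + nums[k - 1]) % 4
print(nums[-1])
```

k=1: nums[1] = (8+4)%4 = 0 → [4, 0, 6, 9, 7, 8, 4]
k=2: nums[2] = (6+0)%4 = 2 → [4, 0, 2, 9, 7, 8, 4]
k=3: nums[3] = (9+2)%4 = 3 → [4, 0, 2, 3, 7, 8, 4]
k=4: nums[4] = (7+3)%4 = 2 → [4, 0, 2, 3, 2, 8, 4]
k=5: nums[5] = (8+2)%4 = 2 → [4, 0, 2, 3, 2, 2, 4]
k=6: nums[6] = (4+2)%4 = 2 → [4, 0, 2, 3, 2, 2, 2]

2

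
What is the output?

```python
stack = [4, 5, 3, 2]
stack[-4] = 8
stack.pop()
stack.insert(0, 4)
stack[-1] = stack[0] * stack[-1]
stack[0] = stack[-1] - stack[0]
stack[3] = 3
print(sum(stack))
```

stack[-4] = 8 → [8, 5, 3, 2]
pop() removes 2 → [8, 5, 3]
insert 4 at 0 → [4, 8, 5, 3]
stack[-1] = stack[0]*stack[-1] = 4*3 = 12 → [4, 8, 5, 12]
stack[0] = stack[-1]-stack[0] = 12-4 = 8 → [8, 8, 5, 12]
stack[3] = 3 → [8, 8, 5, 3]
sum = 24

24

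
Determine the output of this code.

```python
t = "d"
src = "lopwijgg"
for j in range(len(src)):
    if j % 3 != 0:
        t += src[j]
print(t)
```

j=0: skip
j=1: add 'o' → 'do'
j=2: add 'p' → 'dop'
j=3: skip
j=4: add 'i' → 'dopi'
j=5: add 'j' → 'dopij'
j=6: skip
j=7: add 'g' → 'dopijg'

dopijg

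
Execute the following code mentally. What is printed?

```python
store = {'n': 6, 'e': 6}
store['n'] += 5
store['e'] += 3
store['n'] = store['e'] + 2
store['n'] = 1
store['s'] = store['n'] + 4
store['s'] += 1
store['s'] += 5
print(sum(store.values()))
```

21

store['n'] = 6+5 = 11 → {'n': 11, 'e': 6}
store['e'] = 6+3 = 9 → {'n': 11, 'e': 9}
store['n'] = store['e']+2 = 11 → {'n': 11, 'e': 9}
store['n'] = 1 → {'n': 1, 'e': 9}
store['s'] = store['n']+4 = 5 → {'n': 1, 'e': 9, 's': 5}
store['s'] = 5+1 = 6 → {'n': 1, 'e': 9, 's': 6}
store['s'] = 6+5 = 11 → {'n': 1, 'e': 9, 's': 11}
sum of values = 21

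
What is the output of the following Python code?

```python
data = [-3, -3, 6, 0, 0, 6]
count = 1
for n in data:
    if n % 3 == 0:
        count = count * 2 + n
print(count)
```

-26

n=-3: %3==0, count = 1*2+(-3) = -1
n=-3: %3==0, count = (-1)*2+(-3) = -5
n=6: %3==0, count = (-5)*2+6 = -4
n=0: %3==0, count = (-4)*2+0 = -8
n=0: %3==0, count = (-8)*2+0 = -16
n=6: %3==0, count = (-16)*2+6 = -26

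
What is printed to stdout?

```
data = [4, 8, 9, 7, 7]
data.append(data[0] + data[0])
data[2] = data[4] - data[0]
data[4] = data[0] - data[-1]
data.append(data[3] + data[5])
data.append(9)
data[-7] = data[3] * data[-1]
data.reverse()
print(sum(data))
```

append data[0]+data[0] = 4+4 = 8 → [4, 8, 9, 7, 7, 8]
data[2] = data[4]-data[0] = 7-4 = 3 → [4, 8, 3, 7, 7, 8]
data[4] = data[0]-data[-1] = 4-8 = -4 → [4, 8, 3, 7, -4, 8]
append data[3]+data[5] = 7+8 = 15 → [4, 8, 3, 7, -4, 8, 15]
append 9 → [4, 8, 3, 7, -4, 8, 15, 9]
data[-7] = data[3]*data[-1] = 7*9 = 63 → [4, 63, 3, 7, -4, 8, 15, 9]
reverse → [9, 15, 8, -4, 7, 3, 63, 4]
sum = 105

105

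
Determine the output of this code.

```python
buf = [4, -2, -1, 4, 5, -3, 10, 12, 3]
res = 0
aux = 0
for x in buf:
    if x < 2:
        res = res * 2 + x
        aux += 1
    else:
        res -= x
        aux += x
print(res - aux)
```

-129

x=4: not <2, res = 0-4 = -4; aux=4
x=-2: <2, res = (-4)*2+(-2) = -10; aux=5
x=-1: <2, res = (-10)*2+(-1) = -21; aux=6
x=4: not <2, res = (-21)-4 = -25; aux=10
x=5: not <2, res = (-25)-5 = -30; aux=15
x=-3: <2, res = (-30)*2+(-3) = -63; aux=16
x=10: not <2, res = (-63)-10 = -73; aux=26
x=12: not <2, res = (-73)-12 = -85; aux=38
x=3: not <2, res = (-85)-3 = -88; aux=41
res-aux = (-88)-41 = -129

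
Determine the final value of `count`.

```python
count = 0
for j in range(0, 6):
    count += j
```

j=0: count = 0+0 = 0
j=1: count = 0+1 = 1
j=2: count = 1+2 = 3
j=3: count = 3+3 = 6
j=4: count = 6+4 = 10
j=5: count = 10+5 = 15

15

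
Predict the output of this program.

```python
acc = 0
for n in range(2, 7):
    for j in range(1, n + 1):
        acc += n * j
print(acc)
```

265

n=2,j=1: acc = 0+2 = 2
n=2,j=2: acc = 2+4 = 6
n=3,j=1: acc = 6+3 = 9
n=3,j=2: acc = 9+6 = 15
n=3,j=3: acc = 15+9 = 24
n=4,j=1: acc = 24+4 = 28
n=4,j=2: acc = 28+8 = 36
n=4,j=3: acc = 36+12 = 48
n=4,j=4: acc = 48+16 = 64
n=5,j=1: acc = 64+5 = 69
n=5,j=2: acc = 69+10 = 79
n=5,j=3: acc = 79+15 = 94
n=5,j=4: acc = 94+20 = 114
n=5,j=5: acc = 114+25 = 139
n=6,j=1: acc = 139+6 = 145
n=6,j=2: acc = 145+12 = 157
n=6,j=3: acc = 157+18 = 175
n=6,j=4: acc = 175+24 = 199
n=6,j=5: acc = 199+30 = 229
n=6,j=6: acc = 229+36 = 265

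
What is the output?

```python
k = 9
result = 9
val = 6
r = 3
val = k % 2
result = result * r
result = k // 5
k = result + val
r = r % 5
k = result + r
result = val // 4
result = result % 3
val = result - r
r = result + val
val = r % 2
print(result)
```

0

val = 9%2 = 1
result = 9*3 = 27
result = 9//5 = 1
k = 1+1 = 2
r = 3%5 = 3
k = 1+3 = 4
result = 1//4 = 0
result = 0%3 = 0
val = 0-3 = -3
r = 0+(-3) = -3
val = (-3)%2 = 1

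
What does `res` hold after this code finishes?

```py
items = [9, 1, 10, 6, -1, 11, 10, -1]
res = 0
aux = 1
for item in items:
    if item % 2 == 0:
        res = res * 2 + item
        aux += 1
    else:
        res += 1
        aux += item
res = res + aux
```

item=9: not even, res = 0+1 = 1; aux=10
item=1: not even, res = 1+1 = 2; aux=11
item=10: even, res = 2*2+10 = 14; aux=12
item=6: even, res = 14*2+6 = 34; aux=13
item=-1: not even, res = 34+1 = 35; aux=12
item=11: not even, res = 35+1 = 36; aux=23
item=10: even, res = 36*2+10 = 82; aux=24
item=-1: not even, res = 82+1 = 83; aux=23
res+aux = 83+23 = 106

106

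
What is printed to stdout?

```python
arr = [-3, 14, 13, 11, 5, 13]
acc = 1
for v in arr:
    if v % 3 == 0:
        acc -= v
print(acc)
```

v=-3: %3==0, acc = 1-(-3) = 4
v=14: not %3==0
v=13: not %3==0
v=11: not %3==0
v=5: not %3==0
v=13: not %3==0

4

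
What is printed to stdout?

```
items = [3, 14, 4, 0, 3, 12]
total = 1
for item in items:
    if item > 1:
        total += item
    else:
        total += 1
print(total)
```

item=3: >1, total = 1+3 = 4
item=14: >1, total = 4+14 = 18
item=4: >1, total = 18+4 = 22
item=0: not >1, total = 22+1 = 23
item=3: >1, total = 23+3 = 26
item=12: >1, total = 26+12 = 38

38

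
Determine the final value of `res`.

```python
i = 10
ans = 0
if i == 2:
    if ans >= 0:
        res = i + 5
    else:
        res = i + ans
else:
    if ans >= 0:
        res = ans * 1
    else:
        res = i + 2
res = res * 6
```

i=10, ans=0
i == 2 is False; ans >= 0 is True
→ res = ans * 1 = 0
res = 0*6 = 0

0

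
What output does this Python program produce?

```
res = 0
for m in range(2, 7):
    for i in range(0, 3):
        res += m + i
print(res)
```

75

m=2,i=0: res = 0+2 = 2
m=2,i=1: res = 2+3 = 5
m=2,i=2: res = 5+4 = 9
m=3,i=0: res = 9+3 = 12
m=3,i=1: res = 12+4 = 16
m=3,i=2: res = 16+5 = 21
m=4,i=0: res = 21+4 = 25
m=4,i=1: res = 25+5 = 30
m=4,i=2: res = 30+6 = 36
m=5,i=0: res = 36+5 = 41
m=5,i=1: res = 41+6 = 47
m=5,i=2: res = 47+7 = 54
m=6,i=0: res = 54+6 = 60
m=6,i=1: res = 60+7 = 67
m=6,i=2: res = 67+8 = 75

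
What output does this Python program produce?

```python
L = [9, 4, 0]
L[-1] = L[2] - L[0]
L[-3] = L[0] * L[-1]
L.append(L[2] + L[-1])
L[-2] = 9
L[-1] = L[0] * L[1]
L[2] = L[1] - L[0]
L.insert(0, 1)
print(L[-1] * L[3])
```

-27540

L[-1] = L[2]-L[0] = 0-9 = -9 → [9, 4, -9]
L[-3] = L[0]*L[-1] = 9*(-9) = -81 → [-81, 4, -9]
append L[2]+L[-1] = (-9)+(-9) = -18 → [-81, 4, -9, -18]
L[-2] = 9 → [-81, 4, 9, -18]
L[-1] = L[0]*L[1] = (-81)*4 = -324 → [-81, 4, 9, -324]
L[2] = L[1]-L[0] = 4-(-81) = 85 → [-81, 4, 85, -324]
insert 1 at 0 → [1, -81, 4, 85, -324]
L[-1]*L[3] = (-324)*85 = -27540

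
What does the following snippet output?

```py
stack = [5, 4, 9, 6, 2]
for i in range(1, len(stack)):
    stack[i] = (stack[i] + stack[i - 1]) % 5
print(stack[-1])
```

1

i=1: stack[1] = (4+5)%5 = 4 → [5, 4, 9, 6, 2]
i=2: stack[2] = (9+4)%5 = 3 → [5, 4, 3, 6, 2]
i=3: stack[3] = (6+3)%5 = 4 → [5, 4, 3, 4, 2]
i=4: stack[4] = (2+4)%5 = 1 → [5, 4, 3, 4, 1]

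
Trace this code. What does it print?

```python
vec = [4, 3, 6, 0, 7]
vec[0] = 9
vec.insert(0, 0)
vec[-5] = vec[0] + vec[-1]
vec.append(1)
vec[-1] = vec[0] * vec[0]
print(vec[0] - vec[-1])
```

0

vec[0] = 9 → [9, 3, 6, 0, 7]
insert 0 at 0 → [0, 9, 3, 6, 0, 7]
vec[-5] = vec[0]+vec[-1] = 0+7 = 7 → [0, 7, 3, 6, 0, 7]
append 1 → [0, 7, 3, 6, 0, 7, 1]
vec[-1] = vec[0]*vec[0] = 0*0 = 0 → [0, 7, 3, 6, 0, 7, 0]
vec[0]-vec[-1] = 0-0 = 0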